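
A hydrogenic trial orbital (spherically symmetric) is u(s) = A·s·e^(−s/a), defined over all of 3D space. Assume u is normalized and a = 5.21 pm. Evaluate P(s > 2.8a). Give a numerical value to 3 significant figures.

P ≈ 0.342

P = ∫ |u|² 4πs² ds over s > 2.8a.
A² is fixed by ∫₀^∞ 4πs²|u|² ds = 1, i.e. A² = (3·π·a^5)^(−1).
In terms of t = s/a (A², 4π and the length scale all cancel between numerator and denominator), P = [∫_{2.8}^{∞} t^4·e^(-2·t) dt] / [∫_{0}^{∞} t^4·e^(-2·t) dt].
An antiderivative of t^4·e^(-2·t) is -(t^4/2 + t^3 + 3·t^2/2 + 3·t/2 + 3/4)·e^(-2·t); evaluating from 2.8 to ∞ gives ≈ 0.25661, while the full integral is 3/4.
The region integral divided by the full integral gives P = 0.3422.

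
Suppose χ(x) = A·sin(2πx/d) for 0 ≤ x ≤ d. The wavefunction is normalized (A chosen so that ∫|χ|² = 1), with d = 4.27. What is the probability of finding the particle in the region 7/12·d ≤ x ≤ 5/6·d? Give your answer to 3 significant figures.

The probability is P = ∫ |χ|² dx over [7/12·d, 5/6·d].
With A² fixed by ∫|χ|² = 1, i.e. A² = (d/2)^(−1), substitute and integrate.
Let u = x/d; then A² and the length scale cancel, so P = ∫_{7/12}^{5/6} sin(2·π·u)^2 du ÷ ∫_{0}^{1} sin(2·π·u)^2 du.
With ∫ sin(2·π·u)^2 du = u/2 - sin(4·π·u)/(8·π) + C, the region integral is √(3)/(8·π) + 1/8 and the full one is 1/2.
The result is P = (√(3) + π)/(4·π).

P ≈ 0.388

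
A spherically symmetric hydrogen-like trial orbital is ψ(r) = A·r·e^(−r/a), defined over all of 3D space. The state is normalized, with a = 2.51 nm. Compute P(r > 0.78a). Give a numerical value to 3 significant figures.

Integrate the radial probability density 4πr²|ψ|² over r > 0.78a.
Normalization gives A² = 1/(3·π·a^5).
In terms of u = r/a (A², 4π and the length scale all cancel between numerator and denominator), P = [∫_{0.78}^{∞} u^4·e^(-2·u) du] / [∫_{0}^{∞} u^4·e^(-2·u) du].
An antiderivative of u^4·e^(-2·u) is -(u^4/2 + u^3 + 3·u^2/2 + 3·u/2 + 3/4)·e^(-2·u); evaluating from 0.78 to ∞ gives ≈ 0.73384, while the full integral is 3/4.
This evaluates to P = 0.9785.

P ≈ 0.978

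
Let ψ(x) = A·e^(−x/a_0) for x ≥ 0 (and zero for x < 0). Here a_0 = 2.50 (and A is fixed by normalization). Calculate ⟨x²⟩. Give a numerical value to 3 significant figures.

⟨x^2⟩ ≈ 3.13

The expectation value is the |ψ|²-weighted average of x^2: ∫ x^2|ψ|² dx.
With ∫₀^∞ x^2 e^(−αx) dx = 2!/α^3, evaluating both integrals, ⟨x²⟩ = a_0^2/2.
Putting a_0 = 2.50 gives 3.125.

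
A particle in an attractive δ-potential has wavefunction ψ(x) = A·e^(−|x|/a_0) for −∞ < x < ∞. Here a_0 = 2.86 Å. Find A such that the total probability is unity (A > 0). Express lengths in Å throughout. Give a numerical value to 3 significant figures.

We need A² ∫|f|² dx = 1, taking the integral from −∞ to ∞.
Recall ∫₀^∞ x^m e^(−x/β) dx = m!·β^(m+1), the integral (without the A² prefactor) comes out to a_0.
So A² = (a_0)^(−1).
Plugging in a_0 = 2.86 yields A = 0.5913.

A ≈ 0.591 Å^(-1/2)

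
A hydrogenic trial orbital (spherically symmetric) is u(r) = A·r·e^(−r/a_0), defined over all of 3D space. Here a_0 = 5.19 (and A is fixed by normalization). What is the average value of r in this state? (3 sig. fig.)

By definition ⟨r⟩ = ∫ r |u(r)|² 4πr² dr.
Evaluating both integrals, ⟨r⟩ = 5·a_0/2.
With a_0 = 5.19, ⟨r⟩ = 12.98.

⟨r⟩ ≈ 13.0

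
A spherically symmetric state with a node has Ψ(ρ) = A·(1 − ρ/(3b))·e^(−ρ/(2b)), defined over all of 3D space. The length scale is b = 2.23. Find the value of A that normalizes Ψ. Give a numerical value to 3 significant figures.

Normalization requires ∫|Ψ|² 4πρ² dρ = 1, integrated from 0 to ∞.
In 3D with spherical symmetry the volume element is 4πρ² dρ.
Recall ∫₀^∞ ρ^m e^(−ρ/β) dρ = m!·β^(m+1), with Ψ = A·(1 − ρ/(3b))·e^(−ρ/(2b)), the integral evaluates to A²·[8·π·b^3/3].
Substituting b = 2.23 gives A² = 0.01076, so A = 0.1037.

A ≈ 0.104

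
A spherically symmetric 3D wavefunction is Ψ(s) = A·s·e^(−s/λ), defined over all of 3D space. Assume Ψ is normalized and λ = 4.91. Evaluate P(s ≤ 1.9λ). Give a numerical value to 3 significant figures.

P = ∫ |Ψ|² 4πs² ds over s ≤ 1.9λ.
The full normalization integral is A²·[3·π·λ^5] = 1, fixing A².
In terms of u = s/λ (A², 4π and the length scale all cancel between numerator and denominator), P = [∫_{0}^{1.9} u^4·e^(-2·u) du] / [∫_{0}^{∞} u^4·e^(-2·u) du].
With ∫ u^4·e^(-2·u) du = -(u^4/2 + u^3 + 3·u^2/2 + 3·u/2 + 3/4)·e^(-2·u) + C, the region integral is ≈ 0.24912 and the full one is 3/4.
This evaluates to P = 0.3322.

P ≈ 0.332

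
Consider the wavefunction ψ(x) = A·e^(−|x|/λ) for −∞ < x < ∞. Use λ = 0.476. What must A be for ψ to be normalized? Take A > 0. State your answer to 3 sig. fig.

The normalization condition is ∫|ψ|² dx = 1 from −∞ to ∞.
With ψ = A·e^(−|x|/λ), the integral evaluates to A²·[λ].
So A² = (λ)^(−1).
Substituting λ = 0.476 gives A² = 2.101, so A = 1.449.

A ≈ 1.45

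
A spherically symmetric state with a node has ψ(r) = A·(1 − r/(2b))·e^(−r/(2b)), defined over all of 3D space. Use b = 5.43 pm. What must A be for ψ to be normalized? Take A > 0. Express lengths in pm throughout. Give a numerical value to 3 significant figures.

Normalization requires ∫|ψ|² 4πr² dr = 1, integrated from 0 to ∞.
In 3D with spherical symmetry the volume element is 4πr² dr.
Carrying out the integral gives A² · 8·π·b^3.
So A² = (8·π·b^3)^(−1).
Substituting b = 5.43 gives A² = 0.0002485, so A = 0.01576.

A ≈ 0.0158 pm^(-3/2)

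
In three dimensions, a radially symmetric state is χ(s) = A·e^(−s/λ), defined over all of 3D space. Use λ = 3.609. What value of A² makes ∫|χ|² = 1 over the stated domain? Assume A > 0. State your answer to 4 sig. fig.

A^2 ≈ 0.006772

The normalization condition is ∫|χ|² 4πs² ds = 1 from 0 to ∞.
The angular integral contributes 4π, leaving ∫₀^∞ s²|χ|² ds.
With χ = A·e^(−s/λ), the integral evaluates to A²·[π·λ^3].
So A² = (π·λ^3)^(−1).
With λ = 3.609: A² = 0.0067716 and A = 0.082290.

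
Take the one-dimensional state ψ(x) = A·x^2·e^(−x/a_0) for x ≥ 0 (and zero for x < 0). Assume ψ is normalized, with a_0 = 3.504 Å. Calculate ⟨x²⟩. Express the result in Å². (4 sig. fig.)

The expectation value is the |ψ|²-weighted average of x^2: ∫ x^2|ψ|² dx.
Recall ∫₀^∞ x^m e^(−x/β) dx = m!·β^(m+1), evaluating both integrals, ⟨x²⟩ = 15·a_0^2/2.
With a_0 = 3.504, ⟨x^2⟩ = 92.085.

⟨x^2⟩ ≈ 92.09 Å^2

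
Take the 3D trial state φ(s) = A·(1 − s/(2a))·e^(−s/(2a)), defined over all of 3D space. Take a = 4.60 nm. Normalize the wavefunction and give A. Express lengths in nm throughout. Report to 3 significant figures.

A ≈ 0.0202 nm^(-3/2)

The normalization condition is ∫|φ|² 4πs² ds = 1 from 0 to ∞.
(Spherical symmetry: dV = 4πs² ds.)
The integral (without the A² prefactor) comes out to 8·π·a^3.
With a = 4.60: A² = 0.0004088 and A = 0.02022.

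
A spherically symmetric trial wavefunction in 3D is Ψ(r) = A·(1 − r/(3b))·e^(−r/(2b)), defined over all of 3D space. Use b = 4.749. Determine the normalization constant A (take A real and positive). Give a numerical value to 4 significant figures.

A ≈ 0.03338

The normalization condition is ∫|Ψ|² 4πr² dr = 1 from 0 to ∞.
In 3D with spherical symmetry the volume element is 4πr² dr.
The integral (without the A² prefactor) comes out to 8·π·b^3/3.
Setting this equal to 1 gives A² = 1/(8·π·b^3/3).
Plugging in b = 4.749 yields A = 0.033384.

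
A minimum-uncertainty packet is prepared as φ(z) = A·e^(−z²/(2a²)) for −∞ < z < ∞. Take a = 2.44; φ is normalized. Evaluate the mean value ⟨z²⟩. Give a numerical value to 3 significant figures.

⟨z^2⟩ ≈ 2.98

⟨z²⟩ = ∫ z^2 |φ|² dz over the full domain.
With ∫_{−∞}^{∞} z^(2m) e^(−αz²) dz = (2m−1)!!·√π / (2^m α^(m+1/2)), evaluating both integrals, ⟨z²⟩ = a^2/2.
Putting a = 2.44 gives 2.977.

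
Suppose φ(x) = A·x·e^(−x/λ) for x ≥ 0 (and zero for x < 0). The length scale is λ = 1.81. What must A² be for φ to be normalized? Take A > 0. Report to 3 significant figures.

A^2 ≈ 0.675

The normalization condition is ∫|φ|² dx = 1 from 0 to ∞.
Recall ∫₀^∞ x^m e^(−x/β) dx = m!·β^(m+1), the integral (without the A² prefactor) comes out to λ^3/4.
Hence A² = 1/[λ^3/4].
Substituting λ = 1.81 gives A² = 0.6746, so A = 0.8213.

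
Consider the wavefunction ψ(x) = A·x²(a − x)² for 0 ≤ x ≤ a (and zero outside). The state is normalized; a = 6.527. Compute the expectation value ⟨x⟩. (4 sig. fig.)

By definition ⟨x⟩ = ∫ x |ψ(x)|² dx.
Expanding the polynomial and integrating term by term, since the A² factors cancel between numerator and denominator, ⟨x⟩ = a/2.
Putting a = 6.527 gives 3.2635.

⟨x⟩ ≈ 3.264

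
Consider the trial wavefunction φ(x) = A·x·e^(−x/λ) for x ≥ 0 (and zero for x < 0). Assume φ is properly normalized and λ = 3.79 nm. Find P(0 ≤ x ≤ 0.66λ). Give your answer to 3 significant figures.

P ≈ 0.148

|φ|² is the probability density, so P = ∫_{0}^{0.66λ} |φ|² dx.
Since A² = 1/(λ^3/4), this is the region integral divided by the full normalization integral.
In terms of u = x/λ (A² and the length scale cancel between numerator and denominator), P = [∫_{0}^{0.66} u^2·e^(-2·u) du] / [∫_{0}^{∞} u^2·e^(-2·u) du].
Using ∫ u^2·e^(-2·u) du = -(2·u^2 + 2·u + 1)·e^(-2·u)/4, the numerator is 1/4 - 3989·e^(-33/25)/5000 and the denominator is 1/4.
The result is P = 0.1475.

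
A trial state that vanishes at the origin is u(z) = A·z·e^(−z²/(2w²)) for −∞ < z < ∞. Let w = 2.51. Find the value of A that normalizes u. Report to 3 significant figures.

Require ∫ |u|² dz = 1 over the whole domain.
Differentiating ∫e^(−αz²) dz = √(π/α) under α to get the higher moments, the integral (without the A² prefactor) comes out to √(π)·w^3/2.
Substituting w = 2.51 gives A² = 0.07136, so A = 0.2671.

A ≈ 0.267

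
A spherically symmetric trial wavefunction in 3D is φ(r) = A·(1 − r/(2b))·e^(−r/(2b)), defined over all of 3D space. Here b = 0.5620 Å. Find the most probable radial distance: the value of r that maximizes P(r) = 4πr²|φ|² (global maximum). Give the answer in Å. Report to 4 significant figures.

r ≈ 2.943 Å

The maximum of P(r) = 4πr²|φ|² occurs where its derivative vanishes.
This gives r = b·(√(5) + 3).
With b = 0.5620, the most probable radial distance is 2.9427 Å.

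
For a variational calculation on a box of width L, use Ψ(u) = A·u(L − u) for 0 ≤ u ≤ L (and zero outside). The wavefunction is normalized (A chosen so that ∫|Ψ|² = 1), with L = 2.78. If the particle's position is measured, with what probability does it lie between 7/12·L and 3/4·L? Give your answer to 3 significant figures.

P ≈ 0.243

The probability is P = ∫ |Ψ|² du over [7/12·L, 3/4·L].
Since A² = 1/(L^5/30), this is the region integral divided by the full normalization integral.
Substituting t = u/L, A² and the length scale cancel in the ratio: P = ∫_{7/12}^{3/4} t^2·(1 - t)^2 dt / ∫_{0}^{1} t^2·(1 - t)^2 dt.
An antiderivative of t^2·(1 - t)^2 is t^3·(6·t^2 - 15·t + 10)/30; evaluating from 7/12 to 3/4 gives ≈ 0.0081035, while the full integral is 1/30.
This works out to P = 0.2431.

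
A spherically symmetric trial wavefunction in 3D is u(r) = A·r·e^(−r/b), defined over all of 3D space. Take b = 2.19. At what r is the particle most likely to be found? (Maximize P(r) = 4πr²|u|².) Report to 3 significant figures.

r ≈ 4.38

Set d/dr [P(r) = 4πr²|u|²] = 0 and solve for r > 0.
Solving yields r = 2·b.
With b = 2.19, the most probable radial distance is 4.380.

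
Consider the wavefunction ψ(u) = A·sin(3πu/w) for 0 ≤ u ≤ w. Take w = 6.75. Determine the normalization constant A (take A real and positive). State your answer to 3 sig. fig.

A ≈ 0.544

Normalization requires ∫|ψ|² du = 1, integrated from 0 to w.
Using sin²θ = (1 − cos 2θ)/2, ∫|ψ|² du = A²·(w/2).
With w = 6.75: A² = 0.2963 and A = 0.5443.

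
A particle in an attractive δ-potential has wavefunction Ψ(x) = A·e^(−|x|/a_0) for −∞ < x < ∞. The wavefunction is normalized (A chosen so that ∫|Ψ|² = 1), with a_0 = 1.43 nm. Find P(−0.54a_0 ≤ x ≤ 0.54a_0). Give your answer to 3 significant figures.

The probability is P = ∫ |Ψ|² dx over [−0.54a_0, 0.54a_0].
Since A² = 1/(a_0), this is the region integral divided by the full normalization integral.
Both integrals are even about x = 0, so only the x ≥ 0 halves are needed (the factors of 2 cancel). Substituting u = x/a_0, A² and the length scale cancel in the ratio: P = ∫_{0}^{0.54} e^(-2·u) du / ∫_{0}^{∞} e^(-2·u) du.
With ∫ e^(-2·u) du = -e^(-2·u)/2 + C, the region integral is 1/2 - e^(-27/25)/2 and the full one is 1/2.
This works out to P = 0.6604.

P ≈ 0.660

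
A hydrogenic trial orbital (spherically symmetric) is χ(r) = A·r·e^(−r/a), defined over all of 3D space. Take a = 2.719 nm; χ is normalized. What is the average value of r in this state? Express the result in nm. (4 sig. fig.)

⟨r⟩ ≈ 6.798 nm

By definition ⟨r⟩ = ∫ r |χ(r)|² 4πr² dr.
Recall ∫₀^∞ r^m e^(−r/β) dr = m!·β^(m+1), evaluating both integrals, ⟨r⟩ = 5·a/2.
With a = 2.719, ⟨r⟩ = 6.7975.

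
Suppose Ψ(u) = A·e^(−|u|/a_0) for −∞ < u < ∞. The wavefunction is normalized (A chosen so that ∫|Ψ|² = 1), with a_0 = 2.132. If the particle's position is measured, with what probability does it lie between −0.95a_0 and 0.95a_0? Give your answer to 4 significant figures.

P ≈ 0.8504

The probability is P = ∫ |Ψ|² du over [−0.95a_0, 0.95a_0].
With A² fixed by ∫|Ψ|² = 1, i.e. A² = (a_0)^(−1), substitute and integrate.
Both integrals are even about u = 0, so only the u ≥ 0 halves are needed (the factors of 2 cancel). Let t = u/a_0; then A² and the length scale cancel, so P = ∫_{0}^{0.95} e^(-2·t) dt ÷ ∫_{0}^{∞} e^(-2·t) dt.
Using ∫ e^(-2·t) dt = -e^(-2·t)/2, the numerator is 1/2 - e^(-19/10)/2 and the denominator is 1/2.
Evaluating gives P = 0.85043.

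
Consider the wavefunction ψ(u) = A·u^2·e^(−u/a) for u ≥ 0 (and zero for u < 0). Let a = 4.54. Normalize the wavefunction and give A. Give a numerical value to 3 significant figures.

The normalization condition is ∫|ψ|² du = 1 from 0 to ∞.
With ∫₀^∞ u^4 e^(−αu) du = 4!/α^5, ∫|ψ|² du = A²·(3·a^5/4).
With a = 4.54: A² = 0.0006913 and A = 0.02629.

A ≈ 0.0263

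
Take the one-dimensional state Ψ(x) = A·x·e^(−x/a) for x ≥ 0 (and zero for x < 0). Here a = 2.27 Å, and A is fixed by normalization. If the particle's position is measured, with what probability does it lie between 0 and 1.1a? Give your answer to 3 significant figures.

P ≈ 0.377

|Ψ|² is the probability density, so P = ∫_{0}^{1.1a} |Ψ|² dx.
The normalization integral ∫|Ψ|²dx over the whole domain equals a^3/4·A², and A² cancels in the ratio.
Substituting u = x/a, A² and the length scale cancel in the ratio: P = ∫_{0}^{1.1} u^2·e^(-2·u) du / ∫_{0}^{∞} u^2·e^(-2·u) du.
With ∫ u^2·e^(-2·u) du = -(2·u^2 + 2·u + 1)·e^(-2·u)/4 + C, the region integral is 1/4 - 281·e^(-11/5)/200 and the full one is 1/4.
Evaluating gives P = 0.3773.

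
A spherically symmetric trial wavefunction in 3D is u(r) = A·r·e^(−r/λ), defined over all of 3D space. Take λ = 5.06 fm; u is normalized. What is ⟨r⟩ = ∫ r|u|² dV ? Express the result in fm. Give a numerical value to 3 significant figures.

⟨r⟩ ≈ 12.7 fm

⟨r⟩ = ∫ r |u|² 4πr² dr over the full domain.
Recall ∫₀^∞ r^m e^(−r/β) dr = m!·β^(m+1), since the A² factors cancel between numerator and denominator, ⟨r⟩ = 5·λ/2.
With λ = 5.06, ⟨r⟩ = 12.65.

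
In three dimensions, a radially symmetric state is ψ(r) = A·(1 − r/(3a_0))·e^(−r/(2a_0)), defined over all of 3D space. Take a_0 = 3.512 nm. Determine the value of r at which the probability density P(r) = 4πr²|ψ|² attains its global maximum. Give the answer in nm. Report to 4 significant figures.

r ≈ 3.512 nm

Set d/dr [P(r) = 4πr²|ψ|²] = 0 and solve for r > 0.
Solving yields r = a_0.
With a_0 = 3.512, the most probable radial distance is 3.5120 nm.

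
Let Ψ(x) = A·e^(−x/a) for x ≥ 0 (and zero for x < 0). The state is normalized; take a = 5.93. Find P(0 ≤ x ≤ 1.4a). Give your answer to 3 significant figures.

P ≈ 0.939

|Ψ|² is the probability density, so P = ∫_{0}^{1.4a} |Ψ|² dx.
Since A² = 1/(a/2), this is the region integral divided by the full normalization integral.
Let u = x/a; then A² and the length scale cancel, so P = ∫_{0}^{1.4} e^(-2·u) du ÷ ∫_{0}^{∞} e^(-2·u) du.
An antiderivative of e^(-2·u) is -e^(-2·u)/2; evaluating from 0 to 1.4 gives 1/2 - e^(-14/5)/2, while the full integral is 1/2.
Taking the ratio, P = 0.9392.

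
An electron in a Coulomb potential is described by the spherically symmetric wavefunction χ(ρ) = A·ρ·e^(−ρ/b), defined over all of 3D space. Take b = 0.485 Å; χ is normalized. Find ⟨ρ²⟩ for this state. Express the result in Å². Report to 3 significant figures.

⟨ρ^2⟩ ≈ 1.76 Å^2

The expectation value is the |χ|²-weighted average of ρ^2: ∫ ρ^2|χ|² 4πρ² dρ.
Since the A² factors cancel between numerator and denominator, ⟨ρ²⟩ = 15·b^2/2.
With b = 0.485, ⟨ρ^2⟩ = 1.764.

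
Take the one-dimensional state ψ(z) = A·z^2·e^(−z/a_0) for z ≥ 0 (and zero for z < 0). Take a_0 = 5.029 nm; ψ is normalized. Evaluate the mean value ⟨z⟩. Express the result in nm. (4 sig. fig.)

By definition ⟨z⟩ = ∫ z |ψ(z)|² dz.
Using ∫₀^∞ zⁿ e^(−αz) dz = n!/αⁿ⁺¹, since the A² factors cancel between numerator and denominator, ⟨z⟩ = 5·a_0/2.
With a_0 = 5.029, ⟨z⟩ = 12.573.

⟨z⟩ ≈ 12.57 nm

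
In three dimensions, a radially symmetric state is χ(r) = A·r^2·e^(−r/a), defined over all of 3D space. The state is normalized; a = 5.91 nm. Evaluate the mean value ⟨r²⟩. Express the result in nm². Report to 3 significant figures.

By definition ⟨r²⟩ = ∫ r^2 |χ(r)|² 4πr² dr.
Using ∫₀^∞ rⁿ e^(−αr) dr = n!/αⁿ⁺¹, the ratio of the moment integral to the normalization integral gives ⟨r²⟩ = 14·a^2.
Putting a = 5.91 gives 489.0.

⟨r^2⟩ ≈ 489 nm^2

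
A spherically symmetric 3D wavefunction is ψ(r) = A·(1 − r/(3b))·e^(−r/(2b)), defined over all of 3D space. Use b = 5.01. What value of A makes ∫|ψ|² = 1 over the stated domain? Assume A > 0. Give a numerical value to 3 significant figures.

The normalization condition is ∫|ψ|² 4πr² dr = 1 from 0 to ∞.
(Spherical symmetry: dV = 4πr² dr.)
∫|ψ|² 4πr² dr = A²·(8·π·b^3/3).
So A² = (8·π·b^3/3)^(−1).
With b = 5.01: A² = 0.0009492 and A = 0.03081.

A ≈ 0.0308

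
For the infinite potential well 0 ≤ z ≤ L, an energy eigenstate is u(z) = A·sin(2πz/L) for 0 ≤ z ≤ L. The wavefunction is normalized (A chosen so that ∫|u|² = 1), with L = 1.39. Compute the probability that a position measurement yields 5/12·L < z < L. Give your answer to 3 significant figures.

P = ∫_{5/12·L}^{L} |u(z)|² dz.
The normalization integral ∫|u|²dz over the whole domain equals L/2·A², and A² cancels in the ratio.
In terms of t = z/L (A² and the length scale cancel between numerator and denominator), P = [∫_{5/12}^{1} sin(2·π·t)^2 dt] / [∫_{0}^{1} sin(2·π·t)^2 dt].
Using ∫ sin(2·π·t)^2 dt = t/2 - sin(4·π·t)/(8·π), the numerator is -√(3)/(16·π) + 7/24 and the denominator is 1/2.
Evaluating gives P = -√(3)/(8·π) + 7/12.

P ≈ 0.514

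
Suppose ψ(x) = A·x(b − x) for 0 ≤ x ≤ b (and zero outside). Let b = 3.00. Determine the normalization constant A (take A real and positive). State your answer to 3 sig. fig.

A ≈ 0.351

We need A² ∫|f|² dx = 1, taking the integral from 0 to b.
Expanding the polynomial and integrating term by term, the integral (without the A² prefactor) comes out to b^5/30.
Setting this equal to 1 gives A² = 1/(b^5/30).
Plugging in b = 3.00 yields A = 0.3514.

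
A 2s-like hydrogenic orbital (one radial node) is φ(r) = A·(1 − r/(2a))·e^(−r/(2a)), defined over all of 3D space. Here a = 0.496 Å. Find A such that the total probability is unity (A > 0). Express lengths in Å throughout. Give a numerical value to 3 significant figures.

A ≈ 0.571 Å^(-3/2)

The normalization condition is ∫|φ|² 4πr² dr = 1 from 0 to ∞.
The angular integral contributes 4π, leaving ∫₀^∞ r²|φ|² dr.
Carrying out the integral gives A² · 8·π·a^3.
So A² = (8·π·a^3)^(−1).
Plugging in a = 0.496 yields A = 0.5710.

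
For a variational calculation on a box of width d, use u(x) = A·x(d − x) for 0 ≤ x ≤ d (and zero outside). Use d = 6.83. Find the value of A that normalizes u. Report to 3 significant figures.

A ≈ 0.0449

Normalization requires ∫|u|² dx = 1, integrated from 0 to d.
With u = A·x(d − x), the integral evaluates to A²·[d^5/30].
With d = 6.83: A² = 0.002018 and A = 0.04493.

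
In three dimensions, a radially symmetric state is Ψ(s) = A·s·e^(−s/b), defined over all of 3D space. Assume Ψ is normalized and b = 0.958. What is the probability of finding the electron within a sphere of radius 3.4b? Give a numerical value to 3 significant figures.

P ≈ 0.808

Integrate the radial probability density 4πs²|Ψ|² over s ≤ 3.4b.
The full normalization integral is A²·[3·π·b^5] = 1, fixing A².
Let u = s/b; then A², 4π and the length scale all cancel, so P = ∫_{0}^{3.4} u^4·e^(-2·u) du ÷ ∫_{0}^{∞} u^4·e^(-2·u) du.
An antiderivative of u^4·e^(-2·u) is -(u^4/2 + u^3 + 3·u^2/2 + 3·u/2 + 3/4)·e^(-2·u); evaluating from 0 to 3.4 gives ≈ 0.60598, while the full integral is 3/4.
Taking the ratio yields P = 0.8080.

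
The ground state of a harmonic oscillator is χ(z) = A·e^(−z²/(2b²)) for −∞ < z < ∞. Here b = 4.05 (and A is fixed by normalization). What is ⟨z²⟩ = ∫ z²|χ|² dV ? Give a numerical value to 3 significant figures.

⟨z^2⟩ ≈ 8.20

The expectation value is the |χ|²-weighted average of z^2: ∫ z^2|χ|² dz.
Using the Gaussian integral ∫_{−∞}^{∞} e^(−αz²) dz = √(π/α), evaluating both integrals, ⟨z²⟩ = b^2/2.
Putting b = 4.05 gives 8.201.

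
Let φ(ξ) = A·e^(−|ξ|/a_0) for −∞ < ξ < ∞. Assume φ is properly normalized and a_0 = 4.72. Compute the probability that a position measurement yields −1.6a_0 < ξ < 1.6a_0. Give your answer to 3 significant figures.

P = ∫_{−1.6a_0}^{1.6a_0} |φ(ξ)|² dξ.
The normalization integral ∫|φ|²dξ over the whole domain equals a_0·A², and A² cancels in the ratio.
Both integrals are even about ξ = 0, so only the ξ ≥ 0 halves are needed (the factors of 2 cancel). Let u = ξ/a_0; then A² and the length scale cancel, so P = ∫_{0}^{1.6} e^(-2·u) du ÷ ∫_{0}^{∞} e^(-2·u) du.
Using ∫ e^(-2·u) du = -e^(-2·u)/2, the numerator is 1/2 - e^(-16/5)/2 and the denominator is 1/2.
The result is P = 0.9592.

P ≈ 0.959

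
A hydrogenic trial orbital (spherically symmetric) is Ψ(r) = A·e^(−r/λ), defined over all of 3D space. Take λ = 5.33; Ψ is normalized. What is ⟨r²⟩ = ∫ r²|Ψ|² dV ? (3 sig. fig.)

The expectation value is the |Ψ|²-weighted average of r^2: ∫ r^2|Ψ|² 4πr² dr.
Since the A² factors cancel between numerator and denominator, ⟨r²⟩ = 3·λ^2.
With λ = 5.33, ⟨r^2⟩ = 85.23.

⟨r^2⟩ ≈ 85.2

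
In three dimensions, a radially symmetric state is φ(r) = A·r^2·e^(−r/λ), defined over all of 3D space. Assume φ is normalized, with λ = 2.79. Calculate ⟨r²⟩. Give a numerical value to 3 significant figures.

By definition ⟨r²⟩ = ∫ r^2 |φ(r)|² 4πr² dr.
Since the A² factors cancel between numerator and denominator, ⟨r²⟩ = 14·λ^2.
With λ = 2.79, ⟨r^2⟩ = 109.0.

⟨r^2⟩ ≈ 109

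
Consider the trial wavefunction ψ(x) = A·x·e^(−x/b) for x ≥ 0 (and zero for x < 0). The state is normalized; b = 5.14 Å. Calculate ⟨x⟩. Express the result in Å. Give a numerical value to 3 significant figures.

The expectation value is the |ψ|²-weighted average of x: ∫ x|ψ|² dx.
Recall ∫₀^∞ x^m e^(−x/β) dx = m!·β^(m+1), evaluating both integrals, ⟨x⟩ = 3·b/2.
With b = 5.14, ⟨x⟩ = 7.710.

⟨x⟩ ≈ 7.71 Å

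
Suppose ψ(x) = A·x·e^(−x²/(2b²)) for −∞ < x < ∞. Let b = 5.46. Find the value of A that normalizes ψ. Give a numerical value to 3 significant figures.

Require ∫ |ψ|² dx = 1 over the whole domain.
∫|ψ|² dx = A²·(√(π)·b^3/2).
Substituting b = 5.46 gives A² = 0.006932, so A = 0.08326.

A ≈ 0.0833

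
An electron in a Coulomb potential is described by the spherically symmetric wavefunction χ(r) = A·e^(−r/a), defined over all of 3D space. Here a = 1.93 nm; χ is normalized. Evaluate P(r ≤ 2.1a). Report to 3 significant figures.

P ≈ 0.790

Integrate the radial probability density 4πr²|χ|² over r ≤ 2.1a.
Normalization gives A² = 1/(π·a^3).
Substituting u = r/a, A², 4π and the length scale all cancel in the ratio: P = ∫_{0}^{2.1} u^2·e^(-2·u) du / ∫_{0}^{∞} u^2·e^(-2·u) du.
An antiderivative of u^2·e^(-2·u) is -(2·u^2 + 2·u + 1)·e^(-2·u)/4; evaluating from 0 to 2.1 gives 1/4 - 701·e^(-21/5)/200, while the full integral is 1/4.
This evaluates to P = 0.7898.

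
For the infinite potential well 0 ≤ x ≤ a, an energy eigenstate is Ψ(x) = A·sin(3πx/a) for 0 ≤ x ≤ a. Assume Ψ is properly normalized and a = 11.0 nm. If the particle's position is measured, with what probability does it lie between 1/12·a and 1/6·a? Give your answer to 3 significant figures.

P ≈ 0.136

P = ∫_{1/12·a}^{1/6·a} |Ψ(x)|² dx.
With A² fixed by ∫|Ψ|² = 1, i.e. A² = (a/2)^(−1), substitute and integrate.
Substituting u = x/a, A² and the length scale cancel in the ratio: P = ∫_{1/12}^{1/6} sin(3·π·u)^2 du / ∫_{0}^{1} sin(3·π·u)^2 du.
With ∫ sin(3·π·u)^2 du = u/2 - sin(6·π·u)/(12·π) + C, the region integral is 1/(12·π) + 1/24 and the full one is 1/2.
This works out to P = (2 + π)/(12·π).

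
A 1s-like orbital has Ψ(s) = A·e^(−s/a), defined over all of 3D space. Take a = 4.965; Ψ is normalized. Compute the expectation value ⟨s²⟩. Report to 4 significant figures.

⟨s^2⟩ ≈ 73.95

By definition ⟨s²⟩ = ∫ s^2 |Ψ(s)|² 4πs² ds.
Using ∫₀^∞ sⁿ e^(−αs) ds = n!/αⁿ⁺¹, since the A² factors cancel between numerator and denominator, ⟨s²⟩ = 3·a^2.
With a = 4.965, ⟨s^2⟩ = 73.954.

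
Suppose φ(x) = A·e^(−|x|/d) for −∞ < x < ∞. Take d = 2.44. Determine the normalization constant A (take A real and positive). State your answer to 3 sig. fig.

The normalization condition is ∫|φ|² dx = 1 from −∞ to ∞.
Carrying out the integral gives A² · d.
Setting this equal to 1 gives A² = 1/(d).
Plugging in d = 2.44 yields A = 0.6402.

A ≈ 0.640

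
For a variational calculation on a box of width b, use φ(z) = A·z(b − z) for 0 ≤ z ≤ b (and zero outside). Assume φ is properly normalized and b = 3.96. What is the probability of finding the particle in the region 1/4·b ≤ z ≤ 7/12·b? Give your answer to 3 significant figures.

P ≈ 0.550

The probability is P = ∫ |φ|² dz over [1/4·b, 7/12·b].
Since A² = 1/(b^5/30), this is the region integral divided by the full normalization integral.
Substituting u = z/b, A² and the length scale cancel in the ratio: P = ∫_{1/4}^{7/12} u^2·(1 - u)^2 du / ∫_{0}^{1} u^2·(1 - u)^2 du.
With ∫ u^2·(1 - u)^2 du = u^3·(6·u^2 - 15·u + 10)/30 + C, the region integral is ≈ 0.018329 and the full one is 1/30.
Evaluating gives P = 0.5499.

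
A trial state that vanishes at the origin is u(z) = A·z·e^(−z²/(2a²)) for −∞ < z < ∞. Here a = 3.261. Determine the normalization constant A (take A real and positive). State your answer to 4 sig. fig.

We need A² ∫|f|² dz = 1, taking the integral from −∞ to ∞.
Using the Gaussian integral ∫_{−∞}^{∞} e^(−αz²) dz = √(π/α), the integral (without the A² prefactor) comes out to √(π)·a^3/2.
Setting this equal to 1 gives A² = 1/(√(π)·a^3/2).
With a = 3.261: A² = 0.032539 and A = 0.18039.

A ≈ 0.1804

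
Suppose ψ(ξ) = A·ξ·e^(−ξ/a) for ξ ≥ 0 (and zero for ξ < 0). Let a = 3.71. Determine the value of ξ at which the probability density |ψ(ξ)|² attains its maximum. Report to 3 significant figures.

ξ ≈ 3.71

Set d/dξ [|ψ(ξ)|²] = 0 and solve for ξ > 0.
This gives ξ = a.
With a = 3.71, the most probable position is 3.710.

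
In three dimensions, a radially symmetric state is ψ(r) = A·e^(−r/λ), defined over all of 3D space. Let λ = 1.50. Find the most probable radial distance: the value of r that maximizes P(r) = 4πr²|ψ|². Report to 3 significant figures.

Differentiate P(r) = 4πr²|ψ|² with respect to r and set to zero.
This gives r = λ.
With λ = 1.50, the most probable radial distance is 1.500.

r ≈ 1.50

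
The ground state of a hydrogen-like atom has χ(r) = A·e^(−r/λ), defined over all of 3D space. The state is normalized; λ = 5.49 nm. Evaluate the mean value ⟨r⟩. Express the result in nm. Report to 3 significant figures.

⟨r⟩ ≈ 8.24 nm

The expectation value is the |χ|²-weighted average of r: ∫ r|χ|² 4πr² dr.
With ∫₀^∞ r^3 e^(−αr) dr = 3!/α^4, evaluating both integrals, ⟨r⟩ = 3·λ/2.
With λ = 5.49, ⟨r⟩ = 8.235.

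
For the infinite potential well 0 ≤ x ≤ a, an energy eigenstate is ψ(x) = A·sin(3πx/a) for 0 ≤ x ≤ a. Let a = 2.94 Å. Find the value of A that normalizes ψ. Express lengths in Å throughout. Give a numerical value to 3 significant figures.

A ≈ 0.825 Å^(-1/2)

The normalization condition is ∫|ψ|² dx = 1 from 0 to a.
Using sin²θ = (1 − cos 2θ)/2, carrying out the integral gives A² · a/2.
So A² = (a/2)^(−1).
Substituting a = 2.94 gives A² = 0.6803, so A = 0.8248.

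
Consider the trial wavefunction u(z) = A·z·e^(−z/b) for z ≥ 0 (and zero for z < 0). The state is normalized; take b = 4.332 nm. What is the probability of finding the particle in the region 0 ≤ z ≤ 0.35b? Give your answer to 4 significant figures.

The probability is P = ∫ |u|² dz over [0, 0.35b].
Since A² = 1/(b^3/4), this is the region integral divided by the full normalization integral.
In terms of t = z/b (A² and the length scale cancel between numerator and denominator), P = [∫_{0}^{0.35} t^2·e^(-2·t) dt] / [∫_{0}^{∞} t^2·e^(-2·t) dt].
With ∫ t^2·e^(-2·t) dt = -(2·t^2 + 2·t + 1)·e^(-2·t)/4 + C, the region integral is 1/4 - 389·e^(-7/10)/800 and the full one is 1/4.
Evaluating gives P = 0.034142.

P ≈ 0.03414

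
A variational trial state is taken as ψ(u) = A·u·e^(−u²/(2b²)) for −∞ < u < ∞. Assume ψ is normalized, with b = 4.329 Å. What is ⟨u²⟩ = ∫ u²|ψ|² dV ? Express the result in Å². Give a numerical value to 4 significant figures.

⟨u^2⟩ ≈ 28.11 Å^2

The expectation value is the |ψ|²-weighted average of u^2: ∫ u^2|ψ|² du.
Using the Gaussian integral ∫_{−∞}^{∞} e^(−αu²) du = √(π/α), since the A² factors cancel between numerator and denominator, ⟨u²⟩ = 3·b^2/2.
Putting b = 4.329 gives 28.110.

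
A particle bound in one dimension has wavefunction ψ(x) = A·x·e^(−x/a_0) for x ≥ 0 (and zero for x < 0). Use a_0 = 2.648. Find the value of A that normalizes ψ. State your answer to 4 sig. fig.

A ≈ 0.4641

We need A² ∫|f|² dx = 1, taking the integral from 0 to ∞.
∫|ψ|² dx = A²·(a_0^3/4).
Hence A² = 1/[a_0^3/4].
Substituting a_0 = 2.648 gives A² = 0.21543, so A = 0.46414.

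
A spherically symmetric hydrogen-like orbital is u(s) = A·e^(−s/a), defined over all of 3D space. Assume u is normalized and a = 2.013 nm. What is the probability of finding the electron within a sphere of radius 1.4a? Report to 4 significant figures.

Integrate the radial probability density 4πs²|u|² over s ≤ 1.4a.
The full normalization integral is A²·[π·a^3] = 1, fixing A².
In terms of t = s/a (A², 4π and the length scale all cancel between numerator and denominator), P = [∫_{0}^{1.4} t^2·e^(-2·t) dt] / [∫_{0}^{∞} t^2·e^(-2·t) dt].
Using ∫ t^2·e^(-2·t) dt = -(2·t^2 + 2·t + 1)·e^(-2·t)/4, the numerator is 1/4 - 193·e^(-14/5)/100 and the denominator is 1/4.
This evaluates to P = 0.53055.

P ≈ 0.5305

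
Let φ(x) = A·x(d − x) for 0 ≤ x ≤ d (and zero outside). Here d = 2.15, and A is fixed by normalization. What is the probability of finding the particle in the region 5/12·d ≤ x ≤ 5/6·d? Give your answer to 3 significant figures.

P ≈ 0.618

The probability is P = ∫ |φ|² dx over [5/12·d, 5/6·d].
With A² fixed by ∫|φ|² = 1, i.e. A² = (d^5/30)^(−1), substitute and integrate.
In terms of u = x/d (A² and the length scale cancel between numerator and denominator), P = [∫_{5/12}^{5/6} u^2·(1 - u)^2 du] / [∫_{0}^{1} u^2·(1 - u)^2 du].
Using ∫ u^2·(1 - u)^2 du = u^3·(6·u^2 - 15·u + 10)/30, the numerator is ≈ 0.020596 and the denominator is 1/30.
The result is P = 0.6179.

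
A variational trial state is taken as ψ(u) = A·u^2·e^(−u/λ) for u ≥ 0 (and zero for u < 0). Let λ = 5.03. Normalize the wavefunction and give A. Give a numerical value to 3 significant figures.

A ≈ 0.0203

Normalization requires ∫|ψ|² du = 1, integrated from 0 to ∞.
Using ∫₀^∞ uⁿ e^(−αu) du = n!/αⁿ⁺¹, the integral (without the A² prefactor) comes out to 3·λ^5/4.
Hence A² = 1/[3·λ^5/4].
With λ = 5.03: A² = 0.0004141 and A = 0.02035.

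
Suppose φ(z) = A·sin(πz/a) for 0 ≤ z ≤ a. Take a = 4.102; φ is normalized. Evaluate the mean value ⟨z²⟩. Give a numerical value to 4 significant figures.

⟨z²⟩ = ∫ z^2 |φ|² dz over the full domain.
Using sin²θ = (1 − cos 2θ)/2, evaluating both integrals, ⟨z²⟩ = -a^2/(2·π^2) + a^2/3.
With a = 4.102, ⟨z^2⟩ = 4.7564.

⟨z^2⟩ ≈ 4.756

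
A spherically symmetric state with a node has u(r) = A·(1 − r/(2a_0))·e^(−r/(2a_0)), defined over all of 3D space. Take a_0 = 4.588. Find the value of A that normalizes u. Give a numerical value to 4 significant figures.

Normalization requires ∫|u|² 4πr² dr = 1, integrated from 0 to ∞.
The integral (without the A² prefactor) comes out to 8·π·a_0^3.
So A² = (8·π·a_0^3)^(−1).
Plugging in a_0 = 4.588 yields A = 0.020298.

A ≈ 0.02030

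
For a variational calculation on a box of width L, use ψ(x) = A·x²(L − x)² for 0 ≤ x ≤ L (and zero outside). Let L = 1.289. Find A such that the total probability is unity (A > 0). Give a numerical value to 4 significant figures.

A ≈ 8.008

The normalization condition is ∫|ψ|² dx = 1 from 0 to L.
Expanding the polynomial and integrating term by term, the integral (without the A² prefactor) comes out to L^9/630.
Substituting L = 1.289 gives A² = 64.130, so A = 8.0081.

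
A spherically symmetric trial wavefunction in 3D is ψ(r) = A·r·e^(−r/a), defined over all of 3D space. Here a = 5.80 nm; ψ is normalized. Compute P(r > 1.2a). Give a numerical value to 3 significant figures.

Integrate the radial probability density 4πr²|ψ|² over r > 1.2a.
The full normalization integral is A²·[3·π·a^5] = 1, fixing A².
Let u = r/a; then A², 4π and the length scale all cancel, so P = ∫_{1.2}^{∞} u^4·e^(-2·u) du ÷ ∫_{0}^{∞} u^4·e^(-2·u) du.
With ∫ u^4·e^(-2·u) du = -(u^4/2 + u^3 + 3·u^2/2 + 3·u/2 + 3/4)·e^(-2·u) + C, the region integral is ≈ 0.67810 and the full one is 3/4.
The region integral divided by the full integral gives P = 0.9041.

P ≈ 0.904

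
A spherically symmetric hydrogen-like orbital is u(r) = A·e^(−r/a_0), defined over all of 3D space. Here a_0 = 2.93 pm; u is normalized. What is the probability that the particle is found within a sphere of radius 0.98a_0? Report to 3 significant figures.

P ≈ 0.312

Integrate the radial probability density 4πr²|u|² over r ≤ 0.98a_0.
Normalization gives A² = 1/(π·a_0^3).
In terms of t = r/a_0 (A², 4π and the length scale all cancel between numerator and denominator), P = [∫_{0}^{0.98} t^2·e^(-2·t) dt] / [∫_{0}^{∞} t^2·e^(-2·t) dt].
An antiderivative of t^2·e^(-2·t) is -(2·t^2 + 2·t + 1)·e^(-2·t)/4; evaluating from 0 to 0.98 gives 1/4 - 6101·e^(-49/25)/5000, while the full integral is 1/4.
Taking the ratio yields P = 0.3125.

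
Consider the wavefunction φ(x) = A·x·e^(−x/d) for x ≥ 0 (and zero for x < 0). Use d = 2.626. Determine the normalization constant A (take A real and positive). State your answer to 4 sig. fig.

A ≈ 0.4700

Normalization requires ∫|φ|² dx = 1, integrated from 0 to ∞.
Carrying out the integral gives A² · d^3/4.
Hence A² = 1/[d^3/4].
Plugging in d = 2.626 yields A = 0.46999.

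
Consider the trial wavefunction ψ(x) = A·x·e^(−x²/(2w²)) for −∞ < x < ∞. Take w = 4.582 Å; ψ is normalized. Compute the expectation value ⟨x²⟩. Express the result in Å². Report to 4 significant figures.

⟨x^2⟩ ≈ 31.49 Å^2

The expectation value is the |ψ|²-weighted average of x^2: ∫ x^2|ψ|² dx.
Differentiating ∫e^(−αx²) dx = √(π/α) under α to get the higher moments, evaluating both integrals, ⟨x²⟩ = 3·w^2/2.
With w = 4.582, ⟨x^2⟩ = 31.492.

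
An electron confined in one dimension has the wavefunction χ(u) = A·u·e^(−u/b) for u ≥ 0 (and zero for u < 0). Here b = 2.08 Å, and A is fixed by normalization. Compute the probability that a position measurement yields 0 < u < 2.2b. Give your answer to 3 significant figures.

|χ|² is the probability density, so P = ∫_{0}^{2.2b} |χ|² du.
With A² fixed by ∫|χ|² = 1, i.e. A² = (b^3/4)^(−1), substitute and integrate.
Let t = u/b; then A² and the length scale cancel, so P = ∫_{0}^{2.2} t^2·e^(-2·t) dt ÷ ∫_{0}^{∞} t^2·e^(-2·t) dt.
With ∫ t^2·e^(-2·t) dt = -(2·t^2 + 2·t + 1)·e^(-2·t)/4 + C, the region integral is 1/4 - 377·e^(-22/5)/100 and the full one is 1/4.
This works out to P = 0.8149.

P ≈ 0.815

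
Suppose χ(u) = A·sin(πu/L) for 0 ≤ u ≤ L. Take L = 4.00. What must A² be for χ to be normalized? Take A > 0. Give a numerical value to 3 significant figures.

A^2 ≈ 0.500

Normalization requires ∫|χ|² du = 1, integrated from 0 to L.
With ∫₀^L sin²(nπu/L) du = L/2, the integral (without the A² prefactor) comes out to L/2.
Hence A² = 1/[L/2].
Plugging in L = 4.00 yields A = 0.7071.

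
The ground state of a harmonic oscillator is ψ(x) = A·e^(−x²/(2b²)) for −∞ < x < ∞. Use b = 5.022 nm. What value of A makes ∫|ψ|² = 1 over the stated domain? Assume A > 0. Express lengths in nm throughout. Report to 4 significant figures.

A ≈ 0.3352 nm^(-1/2)

Require ∫ |ψ|² dx = 1 over the whole domain.
With ∫_{−∞}^{∞} x^(2m) e^(−αx²) dx = (2m−1)!!·√π / (2^m α^(m+1/2)), with ψ = A·e^(−x²/(2b²)), the integral evaluates to A²·[√(π)·b].
Substituting b = 5.022 gives A² = 0.11234, so A = 0.33518.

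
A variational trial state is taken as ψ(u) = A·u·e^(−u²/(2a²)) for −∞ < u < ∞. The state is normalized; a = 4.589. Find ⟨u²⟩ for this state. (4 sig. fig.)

⟨u^2⟩ ≈ 31.59

⟨u²⟩ = ∫ u^2 |ψ|² du over the full domain.
With ∫_{−∞}^{∞} u^(2m) e^(−αu²) du = (2m−1)!!·√π / (2^m α^(m+1/2)), since the A² factors cancel between numerator and denominator, ⟨u²⟩ = 3·a^2/2.
Putting a = 4.589 gives 31.588.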